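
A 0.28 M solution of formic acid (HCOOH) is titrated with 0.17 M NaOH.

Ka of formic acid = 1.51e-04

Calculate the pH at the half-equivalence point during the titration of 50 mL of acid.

At half-equivalence [HA] = [A⁻], so Henderson-Hasselbalch gives pH = pKa = -log(1.51e-04) = 3.82.

pH = pKa = 3.82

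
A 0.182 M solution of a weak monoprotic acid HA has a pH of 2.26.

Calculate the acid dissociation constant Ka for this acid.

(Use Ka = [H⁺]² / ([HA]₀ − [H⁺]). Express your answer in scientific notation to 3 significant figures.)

[H⁺] = 10^(−pH) = 10^(−2.26) = 5.495e-03 M. For HA ⇌ H⁺ + A⁻, Ka = [H⁺][A⁻]/[HA] = [H⁺]² / ([HA]₀ − [H⁺]) = (5.495e-03)² / (0.182 − 5.495e-03) = 1.71e-04.

K_a = 1.71e-04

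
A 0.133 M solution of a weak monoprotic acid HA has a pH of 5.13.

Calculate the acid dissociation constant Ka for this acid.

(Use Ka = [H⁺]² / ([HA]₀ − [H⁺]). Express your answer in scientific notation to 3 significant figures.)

[H⁺] = 10^(−pH) = 10^(−5.13) = 7.413e-06 M. For HA ⇌ H⁺ + A⁻, Ka = [H⁺][A⁻]/[HA] = [H⁺]² / ([HA]₀ − [H⁺]) = (7.413e-06)² / (0.133 − 7.413e-06) = 4.13e-10.

K_a = 4.13e-10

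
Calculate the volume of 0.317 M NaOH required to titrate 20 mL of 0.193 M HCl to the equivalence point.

At equivalence: moles acid = moles base. moles HCl = 0.193 × 20/1000 = 0.00386 mol. V_base = moles / 0.317 × 1000 = 12.2 mL.

V_{base} = 12.2 mL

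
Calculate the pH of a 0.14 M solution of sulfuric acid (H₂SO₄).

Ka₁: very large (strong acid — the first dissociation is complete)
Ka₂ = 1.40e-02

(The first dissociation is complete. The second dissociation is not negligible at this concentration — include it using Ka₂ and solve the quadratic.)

First dissociation is complete: [H⁺]₀ = [HSO₄⁻]₀ = C = 0.14 M. Second dissociation HSO₄⁻ ⇌ H⁺ + SO₄²⁻: let x = [SO₄²⁻]. Ka₂ = (C + x)·x / (C − x) = 1.40e-02 → x² + (C + Ka₂)·x − Ka₂·C = 0 → x² + 0.15400·x − 1.960e-03 = 0. x = (−0.15400 + √(0.15400² + 4 × 1.960e-03)) / 2 = 1.1820e-02 M. [H⁺] = C + x = 0.14 + 1.1820e-02 = 1.5182e-01 M. pH = -log(1.5182e-01) = 0.82.

pH = 0.82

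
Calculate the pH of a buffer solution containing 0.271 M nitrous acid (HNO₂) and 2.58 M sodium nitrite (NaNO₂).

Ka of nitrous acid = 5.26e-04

pKa = -log(5.26e-04) = 3.28. pH = pKa + log([A⁻]/[HA]) = 3.28 + log(2.58/0.271)

pH = 4.26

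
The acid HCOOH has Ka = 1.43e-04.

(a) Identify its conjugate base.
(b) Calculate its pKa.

(a) The conjugate base is formed by removing one H⁺ from HCOOH, giving HCOO⁻. (b) pKa = -log(Ka) = -log(1.43e-04) = 3.84.

Conjugate base: HCOO⁻; pK_a = 3.84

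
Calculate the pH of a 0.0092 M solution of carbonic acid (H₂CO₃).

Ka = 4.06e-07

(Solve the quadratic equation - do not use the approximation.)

x² + Ka×x - Ka×C = 0. Using quadratic formula: [H⁺] = 6.0914e-05

pH = 4.22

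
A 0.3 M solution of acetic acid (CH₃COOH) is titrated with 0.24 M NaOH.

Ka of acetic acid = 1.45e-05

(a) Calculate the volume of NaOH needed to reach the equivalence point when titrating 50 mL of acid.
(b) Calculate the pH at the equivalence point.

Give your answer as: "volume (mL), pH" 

moles acid = 0.3 × 50/1000 = 0.015 mol; V_base = moles/0.24 × 1000 = 62.5 mL. At equivalence only the conjugate base is present: [A⁻] = 0.015/0.113 = 1.3333e-01 M. Kb = Kw/Ka = 6.90e-10; [OH⁻] = √(Kb × [A⁻]) = 9.5893e-06; pOH = 5.02; pH = 14 - pOH = 8.98.

V = 62.5 mL, pH = 8.98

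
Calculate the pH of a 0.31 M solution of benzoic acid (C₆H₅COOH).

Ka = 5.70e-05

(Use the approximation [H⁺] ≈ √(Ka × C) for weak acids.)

[H⁺] = √(Ka × C) = √(5.70e-05 × 0.31) = 4.2036e-03. pH = -log(4.2036e-03)

pH = 2.38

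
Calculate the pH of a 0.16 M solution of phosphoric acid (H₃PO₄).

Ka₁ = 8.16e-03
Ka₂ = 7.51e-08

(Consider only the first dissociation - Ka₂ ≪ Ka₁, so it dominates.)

First dissociation dominates. From Ka₁ = [H⁺][HA⁻]/[H₂A], x² + Ka₁·x − Ka₁·C = 0 with C = 0.16 M and Ka₁ = 8.16e-03. Solving: [H⁺] = (−Ka₁ + √(Ka₁² + 4·Ka₁·C)) / 2 = 3.2283e-02 M. pH = -log(3.2283e-02) = 1.49.

pH = 1.49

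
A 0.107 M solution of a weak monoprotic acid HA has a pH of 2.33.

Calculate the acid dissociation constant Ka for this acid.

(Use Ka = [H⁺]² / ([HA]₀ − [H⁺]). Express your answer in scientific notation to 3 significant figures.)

[H⁺] = 10^(−pH) = 10^(−2.33) = 4.677e-03 M. For HA ⇌ H⁺ + A⁻, Ka = [H⁺][A⁻]/[HA] = [H⁺]² / ([HA]₀ − [H⁺]) = (4.677e-03)² / (0.107 − 4.677e-03) = 2.14e-04.

K_a = 2.14e-04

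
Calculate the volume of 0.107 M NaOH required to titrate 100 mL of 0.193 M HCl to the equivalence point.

At equivalence: moles acid = moles base. moles HCl = 0.193 × 100/1000 = 0.0193 mol. V_base = moles / 0.107 × 1000 = 180.4 mL.

V_{base} = 180.4 mL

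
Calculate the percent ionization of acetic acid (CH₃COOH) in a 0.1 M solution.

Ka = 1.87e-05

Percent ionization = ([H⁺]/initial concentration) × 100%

Using Ka equilibrium: x² + Ka×x - Ka×C = 0. Solving: [H⁺] = 1.3582e-03. Percent = (1.3582e-03/0.1) × 100

Percent ionization = 1.36%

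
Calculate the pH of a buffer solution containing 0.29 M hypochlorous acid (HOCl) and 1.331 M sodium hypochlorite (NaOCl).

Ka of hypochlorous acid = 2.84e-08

pKa = -log(2.84e-08) = 7.55. pH = pKa + log([A⁻]/[HA]) = 7.55 + log(1.331/0.29)

pH = 8.21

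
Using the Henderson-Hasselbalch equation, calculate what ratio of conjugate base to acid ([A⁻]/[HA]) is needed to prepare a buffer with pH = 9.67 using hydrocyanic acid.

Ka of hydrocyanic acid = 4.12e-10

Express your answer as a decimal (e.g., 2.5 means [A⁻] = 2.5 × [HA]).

pKa = -log(4.12e-10) = 9.3851. pH = pKa + log([A⁻]/[HA]), so log([A⁻]/[HA]) = pH − pKa = 9.67 − 9.3851 = 0.2849. [A⁻]/[HA] = 10^(0.2849) = 1.93

[A⁻]/[HA] = 1.93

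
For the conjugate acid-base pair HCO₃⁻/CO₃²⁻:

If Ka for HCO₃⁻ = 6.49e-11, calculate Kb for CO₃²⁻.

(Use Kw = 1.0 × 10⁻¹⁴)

For a conjugate pair Ka × Kb = Kw, so Kb = Kw/Ka = 1.0 × 10⁻¹⁴ / 6.49e-11 = 1.54e-04.

K_b = 1.54e-04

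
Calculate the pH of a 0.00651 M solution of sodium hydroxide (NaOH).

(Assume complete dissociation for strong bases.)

[OH⁻] = 0.00651 M for strong base. pOH = -log[OH⁻] = 2.19, pH = 14 - pOH

pH = 11.81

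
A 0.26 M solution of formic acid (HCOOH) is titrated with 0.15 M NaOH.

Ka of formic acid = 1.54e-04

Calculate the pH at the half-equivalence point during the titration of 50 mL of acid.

At half-equivalence [HA] = [A⁻], so Henderson-Hasselbalch gives pH = pKa = -log(1.54e-04) = 3.81.

pH = pKa = 3.81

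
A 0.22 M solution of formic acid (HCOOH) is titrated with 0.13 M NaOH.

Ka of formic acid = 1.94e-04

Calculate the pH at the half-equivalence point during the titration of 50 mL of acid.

At half-equivalence [HA] = [A⁻], so Henderson-Hasselbalch gives pH = pKa = -log(1.94e-04) = 3.71.

pH = pKa = 3.71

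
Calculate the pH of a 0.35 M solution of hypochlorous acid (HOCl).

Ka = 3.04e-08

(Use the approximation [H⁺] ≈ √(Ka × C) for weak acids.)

[H⁺] = √(Ka × C) = √(3.04e-08 × 0.35) = 1.0315e-04. pH = -log(1.0315e-04)

pH = 3.99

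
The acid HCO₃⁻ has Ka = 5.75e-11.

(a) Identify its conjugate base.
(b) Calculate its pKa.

(a) The conjugate base is formed by removing one H⁺ from HCO₃⁻, giving CO₃²⁻. (b) pKa = -log(Ka) = -log(5.75e-11) = 10.24.

Conjugate base: CO₃²⁻; pK_a = 10.24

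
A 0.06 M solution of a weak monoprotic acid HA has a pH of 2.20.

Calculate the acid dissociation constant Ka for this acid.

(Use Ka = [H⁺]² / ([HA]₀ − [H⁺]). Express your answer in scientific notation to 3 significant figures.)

[H⁺] = 10^(−pH) = 10^(−2.20) = 6.310e-03 M. For HA ⇌ H⁺ + A⁻, Ka = [H⁺][A⁻]/[HA] = [H⁺]² / ([HA]₀ − [H⁺]) = (6.310e-03)² / (0.06 − 6.310e-03) = 7.41e-04.

K_a = 7.41e-04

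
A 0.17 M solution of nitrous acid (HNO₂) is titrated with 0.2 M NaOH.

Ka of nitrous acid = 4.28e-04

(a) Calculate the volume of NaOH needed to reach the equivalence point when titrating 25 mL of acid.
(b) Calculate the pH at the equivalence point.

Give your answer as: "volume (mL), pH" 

moles acid = 0.17 × 25/1000 = 0.00425 mol; V_base = moles/0.2 × 1000 = 21.2 mL. At equivalence only the conjugate base is present: [A⁻] = 0.00425/0.046 = 9.1892e-02 M. Kb = Kw/Ka = 2.34e-11; [OH⁻] = √(Kb × [A⁻]) = 1.4653e-06; pOH = 5.83; pH = 14 - pOH = 8.17.

V = 21.2 mL, pH = 8.17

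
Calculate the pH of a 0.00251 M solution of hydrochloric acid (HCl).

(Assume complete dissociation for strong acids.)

[H⁺] = 0.00251 M for strong acid. pH = -log[H⁺] = -log(0.00251)

pH = 2.60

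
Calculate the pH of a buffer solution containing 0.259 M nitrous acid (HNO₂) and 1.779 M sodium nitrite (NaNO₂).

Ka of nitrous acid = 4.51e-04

pKa = -log(4.51e-04) = 3.35. pH = pKa + log([A⁻]/[HA]) = 3.35 + log(1.779/0.259)

pH = 4.18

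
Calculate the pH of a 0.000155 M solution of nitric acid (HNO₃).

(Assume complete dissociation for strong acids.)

[H⁺] = 0.000155 M for strong acid. pH = -log[H⁺] = -log(0.000155)

pH = 3.81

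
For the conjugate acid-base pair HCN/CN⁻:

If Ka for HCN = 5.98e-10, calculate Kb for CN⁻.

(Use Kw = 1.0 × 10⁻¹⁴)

For a conjugate pair Ka × Kb = Kw, so Kb = Kw/Ka = 1.0 × 10⁻¹⁴ / 5.98e-10 = 1.67e-05.

K_b = 1.67e-05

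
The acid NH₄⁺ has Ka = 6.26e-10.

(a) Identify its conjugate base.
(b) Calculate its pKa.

(a) The conjugate base is formed by removing one H⁺ from NH₄⁺, giving NH₃. (b) pKa = -log(Ka) = -log(6.26e-10) = 9.20.

Conjugate base: NH₃; pK_a = 9.20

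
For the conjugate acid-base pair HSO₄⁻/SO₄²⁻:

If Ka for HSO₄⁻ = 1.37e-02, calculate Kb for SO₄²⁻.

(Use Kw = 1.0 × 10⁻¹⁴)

For a conjugate pair Ka × Kb = Kw, so Kb = Kw/Ka = 1.0 × 10⁻¹⁴ / 1.37e-02 = 7.30e-13.

K_b = 7.30e-13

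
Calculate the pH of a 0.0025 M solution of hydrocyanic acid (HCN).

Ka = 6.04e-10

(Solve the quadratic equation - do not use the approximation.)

x² + Ka×x - Ka×C = 0. Using quadratic formula: [H⁺] = 1.2285e-06

pH = 5.91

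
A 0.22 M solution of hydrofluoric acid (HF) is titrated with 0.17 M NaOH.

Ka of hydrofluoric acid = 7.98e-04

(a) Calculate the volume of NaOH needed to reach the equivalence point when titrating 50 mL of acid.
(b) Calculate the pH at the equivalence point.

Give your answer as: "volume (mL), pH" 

moles acid = 0.22 × 50/1000 = 0.011 mol; V_base = moles/0.17 × 1000 = 64.7 mL. At equivalence only the conjugate base is present: [A⁻] = 0.011/0.115 = 9.5897e-02 M. Kb = Kw/Ka = 1.25e-11; [OH⁻] = √(Kb × [A⁻]) = 1.0962e-06; pOH = 5.96; pH = 14 - pOH = 8.04.

V = 64.7 mL, pH = 8.04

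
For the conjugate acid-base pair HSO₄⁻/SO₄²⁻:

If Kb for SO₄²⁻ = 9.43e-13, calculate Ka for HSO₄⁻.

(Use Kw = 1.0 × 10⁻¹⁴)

For a conjugate pair Ka × Kb = Kw, so Ka = Kw/Kb = 1.0 × 10⁻¹⁴ / 9.43e-13 = 1.06e-02.

K_a = 1.06e-02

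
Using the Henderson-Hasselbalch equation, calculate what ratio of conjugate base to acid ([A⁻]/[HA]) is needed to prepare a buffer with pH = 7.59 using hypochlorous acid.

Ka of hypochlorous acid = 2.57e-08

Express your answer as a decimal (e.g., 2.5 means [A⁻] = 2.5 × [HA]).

pKa = -log(2.57e-08) = 7.5901. pH = pKa + log([A⁻]/[HA]), so log([A⁻]/[HA]) = pH − pKa = 7.59 − 7.5901 = -0.0001. [A⁻]/[HA] = 10^(-0.0001) = 1.00

[A⁻]/[HA] = 1.00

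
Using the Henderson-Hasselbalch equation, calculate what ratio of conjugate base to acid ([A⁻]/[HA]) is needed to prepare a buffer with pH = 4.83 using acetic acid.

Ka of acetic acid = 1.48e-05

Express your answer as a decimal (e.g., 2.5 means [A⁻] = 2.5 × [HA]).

pKa = -log(1.48e-05) = 4.8297. pH = pKa + log([A⁻]/[HA]), so log([A⁻]/[HA]) = pH − pKa = 4.83 − 4.8297 = 0.0003. [A⁻]/[HA] = 10^(0.0003) = 1.00

[A⁻]/[HA] = 1.00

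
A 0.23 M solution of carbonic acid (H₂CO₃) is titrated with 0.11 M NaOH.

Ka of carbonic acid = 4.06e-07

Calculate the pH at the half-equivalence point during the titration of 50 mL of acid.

At half-equivalence [HA] = [A⁻], so Henderson-Hasselbalch gives pH = pKa = -log(4.06e-07) = 6.39.

pH = pKa = 6.39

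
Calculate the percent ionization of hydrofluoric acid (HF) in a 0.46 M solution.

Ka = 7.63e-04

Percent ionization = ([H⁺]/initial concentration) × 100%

Using Ka equilibrium: x² + Ka×x - Ka×C = 0. Solving: [H⁺] = 1.8357e-02. Percent = (1.8357e-02/0.46) × 100

Percent ionization = 3.99%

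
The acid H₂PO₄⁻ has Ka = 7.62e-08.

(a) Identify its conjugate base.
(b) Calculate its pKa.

(a) The conjugate base is formed by removing one H⁺ from H₂PO₄⁻, giving HPO₄²⁻. (b) pKa = -log(Ka) = -log(7.62e-08) = 7.12.

Conjugate base: HPO₄²⁻; pK_a = 7.12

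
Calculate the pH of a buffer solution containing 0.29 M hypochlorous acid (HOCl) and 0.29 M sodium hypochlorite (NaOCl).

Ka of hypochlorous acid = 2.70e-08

pKa = -log(2.70e-08) = 7.57. pH = pKa + log([A⁻]/[HA]) = 7.57 + log(0.29/0.29)

pH = 7.57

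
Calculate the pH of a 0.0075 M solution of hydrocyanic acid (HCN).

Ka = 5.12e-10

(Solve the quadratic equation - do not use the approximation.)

x² + Ka×x - Ka×C = 0. Using quadratic formula: [H⁺] = 1.9593e-06

pH = 5.71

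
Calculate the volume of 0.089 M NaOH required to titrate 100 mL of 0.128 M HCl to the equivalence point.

At equivalence: moles acid = moles base. moles HCl = 0.128 × 100/1000 = 0.0128 mol. V_base = moles / 0.089 × 1000 = 143.8 mL.

V_{base} = 143.8 mL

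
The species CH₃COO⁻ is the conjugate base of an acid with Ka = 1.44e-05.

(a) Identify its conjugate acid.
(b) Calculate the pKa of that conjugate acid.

(a) The conjugate acid is formed by adding one H⁺ to CH₃COO⁻, giving CH₃COOH. (b) pKa = -log(Ka) = -log(1.44e-05) = 4.84.

Conjugate acid: CH₃COOH; pK_a = 4.84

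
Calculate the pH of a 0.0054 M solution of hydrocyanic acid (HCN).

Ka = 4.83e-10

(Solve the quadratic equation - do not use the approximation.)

x² + Ka×x - Ka×C = 0. Using quadratic formula: [H⁺] = 1.6148e-06

pH = 5.79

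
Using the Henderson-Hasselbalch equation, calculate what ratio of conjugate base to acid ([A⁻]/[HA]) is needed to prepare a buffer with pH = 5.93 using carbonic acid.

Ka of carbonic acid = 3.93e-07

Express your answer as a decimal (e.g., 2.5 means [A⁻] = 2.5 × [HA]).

pKa = -log(3.93e-07) = 6.4056. pH = pKa + log([A⁻]/[HA]), so log([A⁻]/[HA]) = pH − pKa = 5.93 − 6.4056 = -0.4756. [A⁻]/[HA] = 10^(-0.4756) = 0.334

[A⁻]/[HA] = 0.334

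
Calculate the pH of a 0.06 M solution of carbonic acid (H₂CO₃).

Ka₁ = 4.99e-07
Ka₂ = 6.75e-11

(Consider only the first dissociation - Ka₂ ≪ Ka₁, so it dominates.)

First dissociation dominates. From Ka₁ = [H⁺][HA⁻]/[H₂A], x² + Ka₁·x − Ka₁·C = 0 with C = 0.06 M and Ka₁ = 4.99e-07. Solving: [H⁺] = (−Ka₁ + √(Ka₁² + 4·Ka₁·C)) / 2 = 1.7278e-04 M. pH = -log(1.7278e-04) = 3.76.

pH = 3.76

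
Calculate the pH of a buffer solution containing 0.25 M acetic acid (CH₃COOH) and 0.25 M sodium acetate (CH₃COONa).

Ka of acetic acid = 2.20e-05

pKa = -log(2.20e-05) = 4.66. pH = pKa + log([A⁻]/[HA]) = 4.66 + log(0.25/0.25)

pH = 4.66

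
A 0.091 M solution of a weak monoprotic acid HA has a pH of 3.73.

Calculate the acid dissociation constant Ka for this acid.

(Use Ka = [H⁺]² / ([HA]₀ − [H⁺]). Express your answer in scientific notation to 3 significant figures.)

[H⁺] = 10^(−pH) = 10^(−3.73) = 1.862e-04 M. For HA ⇌ H⁺ + A⁻, Ka = [H⁺][A⁻]/[HA] = [H⁺]² / ([HA]₀ − [H⁺]) = (1.862e-04)² / (0.091 − 1.862e-04) = 3.82e-07.

K_a = 3.82e-07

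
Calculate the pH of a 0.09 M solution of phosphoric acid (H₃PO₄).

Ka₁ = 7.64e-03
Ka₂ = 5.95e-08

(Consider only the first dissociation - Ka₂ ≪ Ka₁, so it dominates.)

First dissociation dominates. From Ka₁ = [H⁺][HA⁻]/[H₂A], x² + Ka₁·x − Ka₁·C = 0 with C = 0.09 M and Ka₁ = 7.64e-03. Solving: [H⁺] = (−Ka₁ + √(Ka₁² + 4·Ka₁·C)) / 2 = 2.2679e-02 M. pH = -log(2.2679e-02) = 1.64.

pH = 1.64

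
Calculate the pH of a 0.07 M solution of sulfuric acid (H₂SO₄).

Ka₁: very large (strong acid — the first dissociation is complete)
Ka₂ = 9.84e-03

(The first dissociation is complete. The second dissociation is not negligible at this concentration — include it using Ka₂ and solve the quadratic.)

First dissociation is complete: [H⁺]₀ = [HSO₄⁻]₀ = C = 0.07 M. Second dissociation HSO₄⁻ ⇌ H⁺ + SO₄²⁻: let x = [SO₄²⁻]. Ka₂ = (C + x)·x / (C − x) = 9.84e-03 → x² + (C + Ka₂)·x − Ka₂·C = 0 → x² + 0.07984·x − 6.888e-04 = 0. x = (−0.07984 + √(0.07984² + 4 × 6.888e-04)) / 2 = 7.8545e-03 M. [H⁺] = C + x = 0.07 + 7.8545e-03 = 7.7855e-02 M. pH = -log(7.7855e-02) = 1.11.

pH = 1.11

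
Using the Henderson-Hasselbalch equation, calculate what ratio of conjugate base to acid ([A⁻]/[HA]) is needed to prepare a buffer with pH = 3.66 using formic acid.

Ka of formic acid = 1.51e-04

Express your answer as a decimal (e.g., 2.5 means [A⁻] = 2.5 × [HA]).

pKa = -log(1.51e-04) = 3.8210. pH = pKa + log([A⁻]/[HA]), so log([A⁻]/[HA]) = pH − pKa = 3.66 − 3.8210 = -0.1610. [A⁻]/[HA] = 10^(-0.1610) = 0.690

[A⁻]/[HA] = 0.690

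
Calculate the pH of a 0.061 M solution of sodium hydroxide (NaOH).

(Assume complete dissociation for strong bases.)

[OH⁻] = 0.061 M for strong base. pOH = -log[OH⁻] = 1.21, pH = 14 - pOH

pH = 12.79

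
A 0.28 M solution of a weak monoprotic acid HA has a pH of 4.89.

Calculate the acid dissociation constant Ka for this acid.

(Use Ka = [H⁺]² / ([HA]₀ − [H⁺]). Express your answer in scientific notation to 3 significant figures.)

[H⁺] = 10^(−pH) = 10^(−4.89) = 1.288e-05 M. For HA ⇌ H⁺ + A⁻, Ka = [H⁺][A⁻]/[HA] = [H⁺]² / ([HA]₀ − [H⁺]) = (1.288e-05)² / (0.28 − 1.288e-05) = 5.93e-10.

K_a = 5.93e-10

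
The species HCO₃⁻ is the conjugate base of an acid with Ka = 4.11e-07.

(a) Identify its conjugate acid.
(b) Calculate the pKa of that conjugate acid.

(a) The conjugate acid is formed by adding one H⁺ to HCO₃⁻, giving H₂CO₃. (b) pKa = -log(Ka) = -log(4.11e-07) = 6.39.

Conjugate acid: H₂CO₃; pK_a = 6.39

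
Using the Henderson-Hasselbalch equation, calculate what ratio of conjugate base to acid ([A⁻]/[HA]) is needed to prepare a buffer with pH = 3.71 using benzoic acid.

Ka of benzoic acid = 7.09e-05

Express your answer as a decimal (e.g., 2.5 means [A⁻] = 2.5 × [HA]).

pKa = -log(7.09e-05) = 4.1494. pH = pKa + log([A⁻]/[HA]), so log([A⁻]/[HA]) = pH − pKa = 3.71 − 4.1494 = -0.4394. [A⁻]/[HA] = 10^(-0.4394) = 0.364

[A⁻]/[HA] = 0.364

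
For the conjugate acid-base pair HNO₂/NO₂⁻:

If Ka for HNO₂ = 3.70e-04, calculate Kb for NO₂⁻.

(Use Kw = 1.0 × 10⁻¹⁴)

For a conjugate pair Ka × Kb = Kw, so Kb = Kw/Ka = 1.0 × 10⁻¹⁴ / 3.70e-04 = 2.70e-11.

K_b = 2.70e-11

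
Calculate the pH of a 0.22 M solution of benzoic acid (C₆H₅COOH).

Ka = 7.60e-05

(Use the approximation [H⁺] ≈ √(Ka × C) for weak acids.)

[H⁺] = √(Ka × C) = √(7.60e-05 × 0.22) = 4.0890e-03. pH = -log(4.0890e-03)

pH = 2.39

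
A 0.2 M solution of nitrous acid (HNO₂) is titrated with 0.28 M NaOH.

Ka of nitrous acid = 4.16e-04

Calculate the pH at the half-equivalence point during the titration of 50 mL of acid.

At half-equivalence [HA] = [A⁻], so Henderson-Hasselbalch gives pH = pKa = -log(4.16e-04) = 3.38.

pH = pKa = 3.38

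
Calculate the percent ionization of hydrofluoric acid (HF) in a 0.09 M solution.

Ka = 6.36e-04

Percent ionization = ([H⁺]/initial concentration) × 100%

Using Ka equilibrium: x² + Ka×x - Ka×C = 0. Solving: [H⁺] = 7.2544e-03. Percent = (7.2544e-03/0.09) × 100

Percent ionization = 8.06%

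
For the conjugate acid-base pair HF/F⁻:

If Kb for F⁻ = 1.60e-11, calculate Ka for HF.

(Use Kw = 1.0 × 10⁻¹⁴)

For a conjugate pair Ka × Kb = Kw, so Ka = Kw/Kb = 1.0 × 10⁻¹⁴ / 1.60e-11 = 6.25e-04.

K_a = 6.25e-04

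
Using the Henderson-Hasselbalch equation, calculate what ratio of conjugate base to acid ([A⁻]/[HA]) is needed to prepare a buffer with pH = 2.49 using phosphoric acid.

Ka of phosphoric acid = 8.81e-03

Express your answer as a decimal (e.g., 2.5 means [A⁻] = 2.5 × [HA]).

pKa = -log(8.81e-03) = 2.0550. pH = pKa + log([A⁻]/[HA]), so log([A⁻]/[HA]) = pH − pKa = 2.49 − 2.0550 = 0.4350. [A⁻]/[HA] = 10^(0.4350) = 2.72

[A⁻]/[HA] = 2.72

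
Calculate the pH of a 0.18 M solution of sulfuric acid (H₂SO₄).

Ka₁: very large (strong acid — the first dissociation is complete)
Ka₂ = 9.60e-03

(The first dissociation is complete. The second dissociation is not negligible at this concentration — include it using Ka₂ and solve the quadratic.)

First dissociation is complete: [H⁺]₀ = [HSO₄⁻]₀ = C = 0.18 M. Second dissociation HSO₄⁻ ⇌ H⁺ + SO₄²⁻: let x = [SO₄²⁻]. Ka₂ = (C + x)·x / (C − x) = 9.60e-03 → x² + (C + Ka₂)·x − Ka₂·C = 0 → x² + 0.18960·x − 1.728e-03 = 0. x = (−0.18960 + √(0.18960² + 4 × 1.728e-03)) / 2 = 8.7135e-03 M. [H⁺] = C + x = 0.18 + 8.7135e-03 = 1.8871e-01 M. pH = -log(1.8871e-01) = 0.72.

pH = 0.72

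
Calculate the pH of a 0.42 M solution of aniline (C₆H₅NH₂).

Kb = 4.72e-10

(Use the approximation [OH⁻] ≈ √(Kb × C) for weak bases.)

[OH⁻] = √(Kb × C) = √(4.72e-10 × 0.42) = 1.4080e-05. pOH = 4.85, pH = 14 - pOH

pH = 9.15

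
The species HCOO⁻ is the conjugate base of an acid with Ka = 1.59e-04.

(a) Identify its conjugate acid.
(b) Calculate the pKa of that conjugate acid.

(a) The conjugate acid is formed by adding one H⁺ to HCOO⁻, giving HCOOH. (b) pKa = -log(Ka) = -log(1.59e-04) = 3.80.

Conjugate acid: HCOOH; pK_a = 3.80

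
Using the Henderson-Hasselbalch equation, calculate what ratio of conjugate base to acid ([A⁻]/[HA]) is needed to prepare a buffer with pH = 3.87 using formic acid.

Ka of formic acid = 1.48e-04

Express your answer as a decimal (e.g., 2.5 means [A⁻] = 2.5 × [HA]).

pKa = -log(1.48e-04) = 3.8297. pH = pKa + log([A⁻]/[HA]), so log([A⁻]/[HA]) = pH − pKa = 3.87 − 3.8297 = 0.0403. [A⁻]/[HA] = 10^(0.0403) = 1.10

[A⁻]/[HA] = 1.10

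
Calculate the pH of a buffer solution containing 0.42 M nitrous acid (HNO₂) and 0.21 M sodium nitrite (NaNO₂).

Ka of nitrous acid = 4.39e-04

pKa = -log(4.39e-04) = 3.36. pH = pKa + log([A⁻]/[HA]) = 3.36 + log(0.21/0.42)

pH = 3.06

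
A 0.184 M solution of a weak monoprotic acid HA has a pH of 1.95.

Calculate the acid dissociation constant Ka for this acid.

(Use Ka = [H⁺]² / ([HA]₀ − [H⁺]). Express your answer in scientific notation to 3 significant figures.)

[H⁺] = 10^(−pH) = 10^(−1.95) = 1.122e-02 M. For HA ⇌ H⁺ + A⁻, Ka = [H⁺][A⁻]/[HA] = [H⁺]² / ([HA]₀ − [H⁺]) = (1.122e-02)² / (0.184 − 1.122e-02) = 7.29e-04.

K_a = 7.29e-04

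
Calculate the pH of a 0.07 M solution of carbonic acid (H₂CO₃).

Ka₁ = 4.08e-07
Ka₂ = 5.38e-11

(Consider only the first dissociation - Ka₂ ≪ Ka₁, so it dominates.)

First dissociation dominates. From Ka₁ = [H⁺][HA⁻]/[H₂A], x² + Ka₁·x − Ka₁·C = 0 with C = 0.07 M and Ka₁ = 4.08e-07. Solving: [H⁺] = (−Ka₁ + √(Ka₁² + 4·Ka₁·C)) / 2 = 1.6879e-04 M. pH = -log(1.6879e-04) = 3.77.

pH = 3.77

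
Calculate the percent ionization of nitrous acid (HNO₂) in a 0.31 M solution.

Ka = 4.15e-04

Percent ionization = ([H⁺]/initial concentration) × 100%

Using Ka equilibrium: x² + Ka×x - Ka×C = 0. Solving: [H⁺] = 1.1137e-02. Percent = (1.1137e-02/0.31) × 100

Percent ionization = 3.59%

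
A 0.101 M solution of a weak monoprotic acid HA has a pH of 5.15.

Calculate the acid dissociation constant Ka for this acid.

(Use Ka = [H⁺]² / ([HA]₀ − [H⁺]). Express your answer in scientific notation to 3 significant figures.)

[H⁺] = 10^(−pH) = 10^(−5.15) = 7.079e-06 M. For HA ⇌ H⁺ + A⁻, Ka = [H⁺][A⁻]/[HA] = [H⁺]² / ([HA]₀ − [H⁺]) = (7.079e-06)² / (0.101 − 7.079e-06) = 4.96e-10.

K_a = 4.96e-10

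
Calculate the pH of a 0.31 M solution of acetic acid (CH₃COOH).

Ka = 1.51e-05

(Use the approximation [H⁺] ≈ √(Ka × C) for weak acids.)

[H⁺] = √(Ka × C) = √(1.51e-05 × 0.31) = 2.1636e-03. pH = -log(2.1636e-03)

pH = 2.66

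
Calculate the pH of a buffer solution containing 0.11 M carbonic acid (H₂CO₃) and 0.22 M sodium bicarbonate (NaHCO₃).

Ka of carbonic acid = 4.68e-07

pKa = -log(4.68e-07) = 6.33. pH = pKa + log([A⁻]/[HA]) = 6.33 + log(0.22/0.11)

pH = 6.63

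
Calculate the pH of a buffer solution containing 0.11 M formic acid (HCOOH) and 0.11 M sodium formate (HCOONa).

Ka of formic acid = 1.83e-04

pKa = -log(1.83e-04) = 3.74. pH = pKa + log([A⁻]/[HA]) = 3.74 + log(0.11/0.11)

pH = 3.74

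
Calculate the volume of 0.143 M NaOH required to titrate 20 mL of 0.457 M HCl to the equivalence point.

At equivalence: moles acid = moles base. moles HCl = 0.457 × 20/1000 = 0.00914 mol. V_base = moles / 0.143 × 1000 = 63.9 mL.

V_{base} = 63.9 mL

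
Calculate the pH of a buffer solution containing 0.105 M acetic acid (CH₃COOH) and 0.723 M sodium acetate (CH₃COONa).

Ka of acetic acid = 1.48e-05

pKa = -log(1.48e-05) = 4.83. pH = pKa + log([A⁻]/[HA]) = 4.83 + log(0.723/0.105)

pH = 5.67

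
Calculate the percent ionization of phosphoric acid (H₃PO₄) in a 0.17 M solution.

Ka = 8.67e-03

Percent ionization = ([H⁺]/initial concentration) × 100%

Using Ka equilibrium: x² + Ka×x - Ka×C = 0. Solving: [H⁺] = 3.4300e-02. Percent = (3.4300e-02/0.17) × 100

Percent ionization = 20.2%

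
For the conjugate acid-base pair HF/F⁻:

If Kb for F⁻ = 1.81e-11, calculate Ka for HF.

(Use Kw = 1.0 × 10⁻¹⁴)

For a conjugate pair Ka × Kb = Kw, so Ka = Kw/Kb = 1.0 × 10⁻¹⁴ / 1.81e-11 = 5.52e-04.

K_a = 5.52e-04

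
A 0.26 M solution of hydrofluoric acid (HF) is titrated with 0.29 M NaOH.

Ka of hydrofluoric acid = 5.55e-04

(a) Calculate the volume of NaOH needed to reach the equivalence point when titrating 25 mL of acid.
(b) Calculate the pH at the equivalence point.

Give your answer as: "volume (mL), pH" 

moles acid = 0.26 × 25/1000 = 0.0065 mol; V_base = moles/0.29 × 1000 = 22.4 mL. At equivalence only the conjugate base is present: [A⁻] = 0.0065/0.047 = 1.3709e-01 M. Kb = Kw/Ka = 1.80e-11; [OH⁻] = √(Kb × [A⁻]) = 1.5717e-06; pOH = 5.80; pH = 14 - pOH = 8.20.

V = 22.4 mL, pH = 8.20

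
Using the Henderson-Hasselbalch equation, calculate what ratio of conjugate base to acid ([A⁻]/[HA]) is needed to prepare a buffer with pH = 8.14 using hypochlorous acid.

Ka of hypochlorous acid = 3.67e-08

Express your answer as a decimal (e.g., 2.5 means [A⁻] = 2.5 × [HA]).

pKa = -log(3.67e-08) = 7.4353. pH = pKa + log([A⁻]/[HA]), so log([A⁻]/[HA]) = pH − pKa = 8.14 − 7.4353 = 0.7047. [A⁻]/[HA] = 10^(0.7047) = 5.07

[A⁻]/[HA] = 5.07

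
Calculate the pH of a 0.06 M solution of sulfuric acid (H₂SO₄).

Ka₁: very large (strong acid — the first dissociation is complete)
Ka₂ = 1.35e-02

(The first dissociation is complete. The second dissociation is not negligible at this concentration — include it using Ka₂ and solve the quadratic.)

First dissociation is complete: [H⁺]₀ = [HSO₄⁻]₀ = C = 0.06 M. Second dissociation HSO₄⁻ ⇌ H⁺ + SO₄²⁻: let x = [SO₄²⁻]. Ka₂ = (C + x)·x / (C − x) = 1.35e-02 → x² + (C + Ka₂)·x − Ka₂·C = 0 → x² + 0.07350·x − 8.100e-04 = 0. x = (−0.07350 + √(0.07350² + 4 × 8.100e-04)) / 2 = 9.7319e-03 M. [H⁺] = C + x = 0.06 + 9.7319e-03 = 6.9732e-02 M. pH = -log(6.9732e-02) = 1.16.

pH = 1.16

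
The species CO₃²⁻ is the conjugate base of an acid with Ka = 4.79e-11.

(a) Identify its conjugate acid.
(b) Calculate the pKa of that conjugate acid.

(a) The conjugate acid is formed by adding one H⁺ to CO₃²⁻, giving HCO₃⁻. (b) pKa = -log(Ka) = -log(4.79e-11) = 10.32.

Conjugate acid: HCO₃⁻; pK_a = 10.32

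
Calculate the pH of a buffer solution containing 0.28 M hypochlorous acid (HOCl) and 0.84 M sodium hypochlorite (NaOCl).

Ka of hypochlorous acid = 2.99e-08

pKa = -log(2.99e-08) = 7.52. pH = pKa + log([A⁻]/[HA]) = 7.52 + log(0.84/0.28)

pH = 8.00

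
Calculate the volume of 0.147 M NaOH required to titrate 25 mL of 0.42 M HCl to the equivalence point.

At equivalence: moles acid = moles base. moles HCl = 0.42 × 25/1000 = 0.0105 mol. V_base = moles / 0.147 × 1000 = 71.4 mL.

V_{base} = 71.4 mL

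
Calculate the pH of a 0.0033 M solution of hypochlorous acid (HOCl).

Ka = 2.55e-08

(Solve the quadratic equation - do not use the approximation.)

x² + Ka×x - Ka×C = 0. Using quadratic formula: [H⁺] = 9.1606e-06

pH = 5.04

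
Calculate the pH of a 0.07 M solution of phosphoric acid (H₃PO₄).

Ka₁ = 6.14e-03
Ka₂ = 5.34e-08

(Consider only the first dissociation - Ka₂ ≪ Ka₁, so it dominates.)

First dissociation dominates. From Ka₁ = [H⁺][HA⁻]/[H₂A], x² + Ka₁·x − Ka₁·C = 0 with C = 0.07 M and Ka₁ = 6.14e-03. Solving: [H⁺] = (−Ka₁ + √(Ka₁² + 4·Ka₁·C)) / 2 = 1.7888e-02 M. pH = -log(1.7888e-02) = 1.75.

pH = 1.75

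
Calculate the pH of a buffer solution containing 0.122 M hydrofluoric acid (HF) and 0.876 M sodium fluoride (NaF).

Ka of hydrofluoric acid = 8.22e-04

pKa = -log(8.22e-04) = 3.09. pH = pKa + log([A⁻]/[HA]) = 3.09 + log(0.876/0.122)

pH = 3.94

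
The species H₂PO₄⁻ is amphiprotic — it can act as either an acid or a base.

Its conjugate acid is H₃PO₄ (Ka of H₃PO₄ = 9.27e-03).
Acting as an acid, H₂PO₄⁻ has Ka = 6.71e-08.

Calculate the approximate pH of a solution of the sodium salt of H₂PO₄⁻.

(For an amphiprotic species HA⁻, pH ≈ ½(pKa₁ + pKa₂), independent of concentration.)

pKa₁ = -log(9.27e-03) = 2.03; pKa₂ = -log(6.71e-08) = 7.17. For an amphiprotic species, pH ≈ ½(pKa₁ + pKa₂) = ½(2.03 + 7.17) = 4.60.

pH = 4.60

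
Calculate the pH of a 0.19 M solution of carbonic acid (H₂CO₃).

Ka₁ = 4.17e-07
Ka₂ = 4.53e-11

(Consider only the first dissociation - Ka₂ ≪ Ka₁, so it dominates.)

First dissociation dominates. From Ka₁ = [H⁺][HA⁻]/[H₂A], x² + Ka₁·x − Ka₁·C = 0 with C = 0.19 M and Ka₁ = 4.17e-07. Solving: [H⁺] = (−Ka₁ + √(Ka₁² + 4·Ka₁·C)) / 2 = 2.8127e-04 M. pH = -log(2.8127e-04) = 3.55.

pH = 3.55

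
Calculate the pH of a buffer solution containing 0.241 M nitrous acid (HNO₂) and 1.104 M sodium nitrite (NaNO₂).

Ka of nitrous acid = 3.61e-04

pKa = -log(3.61e-04) = 3.44. pH = pKa + log([A⁻]/[HA]) = 3.44 + log(1.104/0.241)

pH = 4.10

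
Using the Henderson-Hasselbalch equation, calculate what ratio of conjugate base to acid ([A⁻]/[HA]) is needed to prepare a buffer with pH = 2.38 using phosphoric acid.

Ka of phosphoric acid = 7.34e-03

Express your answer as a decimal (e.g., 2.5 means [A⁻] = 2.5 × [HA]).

pKa = -log(7.34e-03) = 2.1343. pH = pKa + log([A⁻]/[HA]), so log([A⁻]/[HA]) = pH − pKa = 2.38 − 2.1343 = 0.2457. [A⁻]/[HA] = 10^(0.2457) = 1.76

[A⁻]/[HA] = 1.76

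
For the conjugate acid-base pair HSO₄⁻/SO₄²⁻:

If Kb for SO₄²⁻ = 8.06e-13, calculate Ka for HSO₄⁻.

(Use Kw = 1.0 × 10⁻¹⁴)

For a conjugate pair Ka × Kb = Kw, so Ka = Kw/Kb = 1.0 × 10⁻¹⁴ / 8.06e-13 = 1.24e-02.

K_a = 1.24e-02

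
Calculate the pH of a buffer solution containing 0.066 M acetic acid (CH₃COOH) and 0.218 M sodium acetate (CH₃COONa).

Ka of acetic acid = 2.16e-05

pKa = -log(2.16e-05) = 4.67. pH = pKa + log([A⁻]/[HA]) = 4.67 + log(0.218/0.066)

pH = 5.18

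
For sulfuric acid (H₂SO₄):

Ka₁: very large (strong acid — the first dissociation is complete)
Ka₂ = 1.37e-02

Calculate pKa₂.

pKa₂ = -log(Ka₂) = -log(1.37e-02) = 1.86.

pK_{a2} = 1.86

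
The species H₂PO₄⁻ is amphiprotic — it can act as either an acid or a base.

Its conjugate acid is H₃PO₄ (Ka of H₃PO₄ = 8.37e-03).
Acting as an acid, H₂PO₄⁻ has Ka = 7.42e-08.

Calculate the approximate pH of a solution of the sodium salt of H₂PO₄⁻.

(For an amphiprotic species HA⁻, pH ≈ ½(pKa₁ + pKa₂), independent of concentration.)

pKa₁ = -log(8.37e-03) = 2.08; pKa₂ = -log(7.42e-08) = 7.13. For an amphiprotic species, pH ≈ ½(pKa₁ + pKa₂) = ½(2.08 + 7.13) = 4.60.

pH = 4.60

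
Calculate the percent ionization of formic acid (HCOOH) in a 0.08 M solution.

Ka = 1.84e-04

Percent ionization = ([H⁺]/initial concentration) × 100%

Using Ka equilibrium: x² + Ka×x - Ka×C = 0. Solving: [H⁺] = 3.7458e-03. Percent = (3.7458e-03/0.08) × 100

Percent ionization = 4.68%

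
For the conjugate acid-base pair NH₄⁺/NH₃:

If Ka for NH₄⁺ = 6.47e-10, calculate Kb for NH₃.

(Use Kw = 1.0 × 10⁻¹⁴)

For a conjugate pair Ka × Kb = Kw, so Kb = Kw/Ka = 1.0 × 10⁻¹⁴ / 6.47e-10 = 1.55e-05.

K_b = 1.55e-05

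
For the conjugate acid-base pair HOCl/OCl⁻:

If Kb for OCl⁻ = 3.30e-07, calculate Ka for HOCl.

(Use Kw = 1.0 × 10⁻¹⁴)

For a conjugate pair Ka × Kb = Kw, so Ka = Kw/Kb = 1.0 × 10⁻¹⁴ / 3.30e-07 = 3.03e-08.

K_a = 3.03e-08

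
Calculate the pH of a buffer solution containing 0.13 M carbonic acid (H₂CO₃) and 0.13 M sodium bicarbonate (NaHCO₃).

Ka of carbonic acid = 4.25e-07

pKa = -log(4.25e-07) = 6.37. pH = pKa + log([A⁻]/[HA]) = 6.37 + log(0.13/0.13)

pH = 6.37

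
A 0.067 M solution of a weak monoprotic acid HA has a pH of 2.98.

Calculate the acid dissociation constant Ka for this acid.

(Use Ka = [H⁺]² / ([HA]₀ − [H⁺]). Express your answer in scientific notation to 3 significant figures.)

[H⁺] = 10^(−pH) = 10^(−2.98) = 1.047e-03 M. For HA ⇌ H⁺ + A⁻, Ka = [H⁺][A⁻]/[HA] = [H⁺]² / ([HA]₀ − [H⁺]) = (1.047e-03)² / (0.067 − 1.047e-03) = 1.66e-05.

K_a = 1.66e-05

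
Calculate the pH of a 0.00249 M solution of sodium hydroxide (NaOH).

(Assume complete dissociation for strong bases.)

[OH⁻] = 0.00249 M for strong base. pOH = -log[OH⁻] = 2.60, pH = 14 - pOH

pH = 11.40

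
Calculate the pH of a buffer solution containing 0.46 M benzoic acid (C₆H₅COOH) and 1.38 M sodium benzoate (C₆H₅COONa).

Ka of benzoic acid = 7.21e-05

pKa = -log(7.21e-05) = 4.14. pH = pKa + log([A⁻]/[HA]) = 4.14 + log(1.38/0.46)

pH = 4.62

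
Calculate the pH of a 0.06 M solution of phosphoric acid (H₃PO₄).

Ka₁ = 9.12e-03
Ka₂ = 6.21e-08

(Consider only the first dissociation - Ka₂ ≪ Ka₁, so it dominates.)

First dissociation dominates. From Ka₁ = [H⁺][HA⁻]/[H₂A], x² + Ka₁·x − Ka₁·C = 0 with C = 0.06 M and Ka₁ = 9.12e-03. Solving: [H⁺] = (−Ka₁ + √(Ka₁² + 4·Ka₁·C)) / 2 = 1.9273e-02 M. pH = -log(1.9273e-02) = 1.72.

pH = 1.72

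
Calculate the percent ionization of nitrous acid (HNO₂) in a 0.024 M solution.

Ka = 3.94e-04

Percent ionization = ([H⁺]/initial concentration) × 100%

Using Ka equilibrium: x² + Ka×x - Ka×C = 0. Solving: [H⁺] = 2.8844e-03. Percent = (2.8844e-03/0.024) × 100

Percent ionization = 12%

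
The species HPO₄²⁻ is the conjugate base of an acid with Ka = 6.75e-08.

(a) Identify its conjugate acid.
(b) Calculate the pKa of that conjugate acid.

(a) The conjugate acid is formed by adding one H⁺ to HPO₄²⁻, giving H₂PO₄⁻. (b) pKa = -log(Ka) = -log(6.75e-08) = 7.17.

Conjugate acid: H₂PO₄⁻; pK_a = 7.17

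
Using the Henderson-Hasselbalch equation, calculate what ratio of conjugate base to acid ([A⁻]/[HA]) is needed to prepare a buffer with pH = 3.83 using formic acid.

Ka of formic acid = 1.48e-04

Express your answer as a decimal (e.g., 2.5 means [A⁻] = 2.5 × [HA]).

pKa = -log(1.48e-04) = 3.8297. pH = pKa + log([A⁻]/[HA]), so log([A⁻]/[HA]) = pH − pKa = 3.83 − 3.8297 = 0.0003. [A⁻]/[HA] = 10^(0.0003) = 1.00

[A⁻]/[HA] = 1.00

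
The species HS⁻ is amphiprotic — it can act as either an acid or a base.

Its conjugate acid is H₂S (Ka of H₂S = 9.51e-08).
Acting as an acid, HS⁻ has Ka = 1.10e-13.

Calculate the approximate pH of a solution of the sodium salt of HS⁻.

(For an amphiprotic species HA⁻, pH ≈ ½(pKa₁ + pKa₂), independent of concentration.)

pKa₁ = -log(9.51e-08) = 7.02; pKa₂ = -log(1.10e-13) = 12.96. For an amphiprotic species, pH ≈ ½(pKa₁ + pKa₂) = ½(7.02 + 12.96) = 9.99.

pH = 9.99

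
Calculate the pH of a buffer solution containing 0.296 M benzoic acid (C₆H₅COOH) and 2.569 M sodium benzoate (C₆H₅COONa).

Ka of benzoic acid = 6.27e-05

pKa = -log(6.27e-05) = 4.20. pH = pKa + log([A⁻]/[HA]) = 4.20 + log(2.569/0.296)

pH = 5.14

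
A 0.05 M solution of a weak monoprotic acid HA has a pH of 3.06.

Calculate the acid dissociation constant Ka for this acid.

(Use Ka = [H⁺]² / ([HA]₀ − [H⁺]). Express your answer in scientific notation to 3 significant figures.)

[H⁺] = 10^(−pH) = 10^(−3.06) = 8.710e-04 M. For HA ⇌ H⁺ + A⁻, Ka = [H⁺][A⁻]/[HA] = [H⁺]² / ([HA]₀ − [H⁺]) = (8.710e-04)² / (0.05 − 8.710e-04) = 1.54e-05.

K_a = 1.54e-05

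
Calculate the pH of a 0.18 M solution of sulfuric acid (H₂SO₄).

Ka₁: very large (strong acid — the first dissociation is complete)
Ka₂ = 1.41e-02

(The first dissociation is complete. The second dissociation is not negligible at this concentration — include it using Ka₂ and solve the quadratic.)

First dissociation is complete: [H⁺]₀ = [HSO₄⁻]₀ = C = 0.18 M. Second dissociation HSO₄⁻ ⇌ H⁺ + SO₄²⁻: let x = [SO₄²⁻]. Ka₂ = (C + x)·x / (C − x) = 1.41e-02 → x² + (C + Ka₂)·x − Ka₂·C = 0 → x² + 0.19410·x − 2.538e-03 = 0. x = (−0.19410 + √(0.19410² + 4 × 2.538e-03)) / 2 = 1.2297e-02 M. [H⁺] = C + x = 0.18 + 1.2297e-02 = 1.9230e-01 M. pH = -log(1.9230e-01) = 0.72.

pH = 0.72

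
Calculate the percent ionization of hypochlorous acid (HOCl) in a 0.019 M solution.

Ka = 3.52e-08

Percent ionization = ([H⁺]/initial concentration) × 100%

Using Ka equilibrium: x² + Ka×x - Ka×C = 0. Solving: [H⁺] = 2.5844e-05. Percent = (2.5844e-05/0.019) × 100

Percent ionization = 0.136%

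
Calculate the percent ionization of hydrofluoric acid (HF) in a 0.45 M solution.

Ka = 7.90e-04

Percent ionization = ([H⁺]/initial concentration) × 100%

Using Ka equilibrium: x² + Ka×x - Ka×C = 0. Solving: [H⁺] = 1.8464e-02. Percent = (1.8464e-02/0.45) × 100

Percent ionization = 4.1%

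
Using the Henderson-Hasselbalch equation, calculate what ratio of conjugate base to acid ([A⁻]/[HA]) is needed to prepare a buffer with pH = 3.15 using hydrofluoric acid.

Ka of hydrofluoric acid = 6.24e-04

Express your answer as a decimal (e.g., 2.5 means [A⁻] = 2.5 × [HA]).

pKa = -log(6.24e-04) = 3.2048. pH = pKa + log([A⁻]/[HA]), so log([A⁻]/[HA]) = pH − pKa = 3.15 − 3.2048 = -0.0548. [A⁻]/[HA] = 10^(-0.0548) = 0.881

[A⁻]/[HA] = 0.881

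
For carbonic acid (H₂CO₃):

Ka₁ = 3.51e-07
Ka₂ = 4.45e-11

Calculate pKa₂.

pKa₂ = -log(Ka₂) = -log(4.45e-11) = 10.35.

pK_{a2} = 10.35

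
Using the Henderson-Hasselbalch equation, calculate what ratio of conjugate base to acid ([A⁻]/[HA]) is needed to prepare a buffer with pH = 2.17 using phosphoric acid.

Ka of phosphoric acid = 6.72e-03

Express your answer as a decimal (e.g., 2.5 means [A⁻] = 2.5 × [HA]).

pKa = -log(6.72e-03) = 2.1726. pH = pKa + log([A⁻]/[HA]), so log([A⁻]/[HA]) = pH − pKa = 2.17 − 2.1726 = -0.0026. [A⁻]/[HA] = 10^(-0.0026) = 0.994

[A⁻]/[HA] = 0.994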